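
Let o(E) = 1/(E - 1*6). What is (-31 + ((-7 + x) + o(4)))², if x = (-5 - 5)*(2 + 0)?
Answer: 13689/4 ≈ 3422.3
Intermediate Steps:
o(E) = 1/(-6 + E) (o(E) = 1/(E - 6) = 1/(-6 + E))
x = -20 (x = -10*2 = -20)
(-31 + ((-7 + x) + o(4)))² = (-31 + ((-7 - 20) + 1/(-6 + 4)))² = (-31 + (-27 + 1/(-2)))² = (-31 + (-27 - ½))² = (-31 - 55/2)² = (-117/2)² = 13689/4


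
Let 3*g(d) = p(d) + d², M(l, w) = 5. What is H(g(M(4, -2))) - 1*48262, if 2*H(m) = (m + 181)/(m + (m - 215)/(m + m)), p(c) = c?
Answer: -48644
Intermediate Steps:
g(d) = d/3 + d²/3 (g(d) = (d + d²)/3 = d/3 + d²/3)
H(m) = (181 + m)/(2*(m + (-215 + m)/(2*m))) (H(m) = ((m + 181)/(m + (m - 215)/(m + m)))/2 = ((181 + m)/(m + (-215 + m)/((2*m))))/2 = ((181 + m)/(m + (-215 + m)*(1/(2*m))))/2 = ((181 + m)/(m + (-215 + m)/(2*m)))/2 = (181 + m)/(2*(m + (-215 + m)/(2*m))))
H(g(M(4, -2))) - 1*48262 = ((⅓)*5*(1 + 5))*(181 + (⅓)*5*(1 + 5))/(-215 + (⅓)*5*(1 + 5) + 2*((⅓)*5*(1 + 5))²) - 1*48262 = ((⅓)*5*6)*(181 + (⅓)*5*6)/(-215 + (⅓)*5*6 + 2*((⅓)*5*6)²) - 48262 = 10*(181 + 10)/(-215 + 10 + 2*10²) - 48262 = 10*191/(-215 + 10 + 2*100) - 48262 = 10*191/(-215 + 10 + 200) - 48262 = 10*191/(-5) - 48262 = 10*(-⅕)*191 - 48262 = -382 - 48262 = -48644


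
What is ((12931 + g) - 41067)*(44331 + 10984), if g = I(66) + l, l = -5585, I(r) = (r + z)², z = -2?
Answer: -1638706875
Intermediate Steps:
I(r) = (-2 + r)² (I(r) = (r - 2)² = (-2 + r)²)
g = -1489 (g = (-2 + 66)² - 5585 = 64² - 5585 = 4096 - 5585 = -1489)
((12931 + g) - 41067)*(44331 + 10984) = ((12931 - 1489) - 41067)*(44331 + 10984) = (11442 - 41067)*55315 = -29625*55315 = -1638706875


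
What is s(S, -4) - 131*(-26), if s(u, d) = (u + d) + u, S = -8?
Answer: 3386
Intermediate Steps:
s(u, d) = d + 2*u (s(u, d) = (d + u) + u = d + 2*u)
s(S, -4) - 131*(-26) = (-4 + 2*(-8)) - 131*(-26) = (-4 - 16) + 3406 = -20 + 3406 = 3386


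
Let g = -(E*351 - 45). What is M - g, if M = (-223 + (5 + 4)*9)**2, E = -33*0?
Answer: 20119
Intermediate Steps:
E = 0
g = 45 (g = -(0*351 - 45) = -(0 - 45) = -1*(-45) = 45)
M = 20164 (M = (-223 + 9*9)**2 = (-223 + 81)**2 = (-142)**2 = 20164)
M - g = 20164 - 1*45 = 20164 - 45 = 20119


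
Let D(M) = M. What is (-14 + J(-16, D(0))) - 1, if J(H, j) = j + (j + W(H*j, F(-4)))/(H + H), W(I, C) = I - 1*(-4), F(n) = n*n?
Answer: -121/8 ≈ -15.125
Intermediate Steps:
F(n) = n²
W(I, C) = 4 + I (W(I, C) = I + 4 = 4 + I)
J(H, j) = j + (4 + j + H*j)/(2*H) (J(H, j) = j + (j + (4 + H*j))/(H + H) = j + (4 + j + H*j)/((2*H)) = j + (4 + j + H*j)*(1/(2*H)) = j + (4 + j + H*j)/(2*H))
(-14 + J(-16, D(0))) - 1 = (-14 + (½)*(4 + 0 + 3*(-16)*0)/(-16)) - 1 = (-14 + (½)*(-1/16)*(4 + 0 + 0)) - 1 = (-14 + (½)*(-1/16)*4) - 1 = (-14 - ⅛) - 1 = -113/8 - 1 = -121/8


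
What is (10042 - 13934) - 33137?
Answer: -37029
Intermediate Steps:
(10042 - 13934) - 33137 = -3892 - 33137 = -37029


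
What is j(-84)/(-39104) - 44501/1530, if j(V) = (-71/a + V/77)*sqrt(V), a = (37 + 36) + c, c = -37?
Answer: -44501/1530 + 1213*I*sqrt(21)/7742592 ≈ -29.086 + 0.00071793*I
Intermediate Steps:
a = 36 (a = (37 + 36) - 37 = 73 - 37 = 36)
j(V) = sqrt(V)*(-71/36 + V/77) (j(V) = (-71/36 + V/77)*sqrt(V) = sqrt(V)*(-71/36 + V/77))
j(-84)/(-39104) - 44501/1530 = (sqrt(-84)*(-5467 + 36*(-84))/2772)/(-39104) - 44501/1530 = ((2*I*sqrt(21))*(-5467 - 3024)/2772)*(-1/39104) - 44501*1/1530 = ((1/2772)*(2*I*sqrt(21))*(-8491))*(-1/39104) - 44501/1530 = -1213*I*sqrt(21)/198*(-1/39104) - 44501/1530 = 1213*I*sqrt(21)/7742592 - 44501/1530 = -44501/1530 + 1213*I*sqrt(21)/7742592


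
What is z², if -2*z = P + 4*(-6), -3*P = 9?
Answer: 729/4 ≈ 182.25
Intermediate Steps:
P = -3 (P = -⅓*9 = -3)
z = 27/2 (z = -(-3 + 4*(-6))/2 = -(-3 - 24)/2 = -½*(-27) = 27/2 ≈ 13.500)
z² = (27/2)² = 729/4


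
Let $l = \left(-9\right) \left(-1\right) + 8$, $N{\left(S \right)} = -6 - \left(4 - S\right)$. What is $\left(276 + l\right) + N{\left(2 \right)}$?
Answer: $285$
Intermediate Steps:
$N{\left(S \right)} = -10 + S$ ($N{\left(S \right)} = -6 + \left(-4 + S\right) = -10 + S$)
$l = 17$ ($l = 9 + 8 = 17$)
$\left(276 + l\right) + N{\left(2 \right)} = \left(276 + 17\right) + \left(-10 + 2\right) = 293 - 8 = 285$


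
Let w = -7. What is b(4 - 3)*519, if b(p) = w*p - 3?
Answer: -5190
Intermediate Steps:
b(p) = -3 - 7*p (b(p) = -7*p - 3 = -3 - 7*p)
b(4 - 3)*519 = (-3 - 7*(4 - 3))*519 = (-3 - 7*1)*519 = (-3 - 7)*519 = -10*519 = -5190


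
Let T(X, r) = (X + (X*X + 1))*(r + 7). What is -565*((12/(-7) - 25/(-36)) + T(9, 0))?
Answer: -90550855/252 ≈ -3.5933e+5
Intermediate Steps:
T(X, r) = (7 + r)*(1 + X + X²) (T(X, r) = (X + (X² + 1))*(7 + r) = (X + (1 + X²))*(7 + r) = (1 + X + X²)*(7 + r) = (7 + r)*(1 + X + X²))
-565*((12/(-7) - 25/(-36)) + T(9, 0)) = -565*((12/(-7) - 25/(-36)) + (7 + 0 + 7*9 + 7*9² + 9*0 + 0*9²)) = -565*((12*(-⅐) - 25*(-1/36)) + (7 + 0 + 63 + 7*81 + 0 + 0*81)) = -565*((-12/7 + 25/36) + (7 + 0 + 63 + 567 + 0 + 0)) = -565*(-257/252 + 637) = -565*160267/252 = -90550855/252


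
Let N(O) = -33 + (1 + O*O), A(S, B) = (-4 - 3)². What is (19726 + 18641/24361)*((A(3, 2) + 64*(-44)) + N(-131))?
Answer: 6901856247174/24361 ≈ 2.8332e+8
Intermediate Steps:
A(S, B) = 49 (A(S, B) = (-7)² = 49)
N(O) = -32 + O² (N(O) = -33 + (1 + O²) = -32 + O²)
(19726 + 18641/24361)*((A(3, 2) + 64*(-44)) + N(-131)) = (19726 + 18641/24361)*((49 + 64*(-44)) + (-32 + (-131)²)) = (19726 + 18641*(1/24361))*((49 - 2816) + (-32 + 17161)) = (19726 + 18641/24361)*(-2767 + 17129) = (480563727/24361)*14362 = 6901856247174/24361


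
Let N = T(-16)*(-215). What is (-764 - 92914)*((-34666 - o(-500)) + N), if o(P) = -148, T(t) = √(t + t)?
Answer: 3233577204 + 80563080*I*√2 ≈ 3.2336e+9 + 1.1393e+8*I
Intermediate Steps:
T(t) = √2*√t (T(t) = √(2*t) = √2*√t)
N = -860*I*√2 (N = (√2*√(-16))*(-215) = (√2*(4*I))*(-215) = (4*I*√2)*(-215) = -860*I*√2 ≈ -1216.2*I)
(-764 - 92914)*((-34666 - o(-500)) + N) = (-764 - 92914)*((-34666 - 1*(-148)) - 860*I*√2) = -93678*((-34666 + 148) - 860*I*√2) = -93678*(-34518 - 860*I*√2) = 3233577204 + 80563080*I*√2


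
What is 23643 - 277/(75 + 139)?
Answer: 5059325/214 ≈ 23642.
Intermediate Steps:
23643 - 277/(75 + 139) = 23643 - 277/214 = 5059325/214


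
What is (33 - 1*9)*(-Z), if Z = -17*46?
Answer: 18768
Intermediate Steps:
Z = -782
(33 - 1*9)*(-Z) = (33 - 1*9)*(-1*(-782)) = (33 - 9)*782 = 24*782 = 18768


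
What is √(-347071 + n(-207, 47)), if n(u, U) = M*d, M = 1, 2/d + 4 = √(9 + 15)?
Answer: √(-1388280 + 2*√6)/2 ≈ 589.13*I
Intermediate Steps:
d = 2/(-4 + 2*√6) (d = 2/(-4 + √(9 + 15)) = 2/(-4 + √24) = 2/(-4 + 2*√6) ≈ 2.2247)
n(u, U) = 1 + √6/2 (n(u, U) = 1*(1 + √6/2) = 1 + √6/2)
√(-347071 + n(-207, 47)) = √(-347071 + (1 + √6/2)) = √(-347070 + √6/2)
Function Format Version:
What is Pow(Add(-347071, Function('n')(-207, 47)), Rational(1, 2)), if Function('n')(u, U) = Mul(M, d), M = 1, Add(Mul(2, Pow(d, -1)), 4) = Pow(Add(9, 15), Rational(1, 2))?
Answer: Mul(Rational(1, 2), Pow(Add(-1388280, Mul(2, Pow(6, Rational(1, 2)))), Rational(1, 2))) ≈ Mul(589.13, I)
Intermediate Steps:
d = Mul(2, Pow(Add(-4, Mul(2, Pow(6, Rational(1, 2)))), -1)) (d = Mul(2, Pow(Add(-4, Pow(Add(9, 15), Rational(1, 2))), -1)) = Mul(2, Pow(Add(-4, Pow(24, Rational(1, 2))), -1)) = Mul(2, Pow(Add(-4, Mul(2, Pow(6, Rational(1, 2)))), -1)) ≈ 2.2247)
Function('n')(u, U) = Add(1, Mul(Rational(1, 2), Pow(6, Rational(1, 2)))) (Function('n')(u, U) = Mul(1, Add(1, Mul(Rational(1, 2), Pow(6, Rational(1, 2))))) = Add(1, Mul(Rational(1, 2), Pow(6, Rational(1, 2)))))
Pow(Add(-347071, Function('n')(-207, 47)), Rational(1, 2)) = Pow(Add(-347071, Add(1, Mul(Rational(1, 2), Pow(6, Rational(1, 2))))), Rational(1, 2)) = Pow(Add(-347070, Mul(Rational(1, 2), Pow(6, Rational(1, 2)))), Rational(1, 2))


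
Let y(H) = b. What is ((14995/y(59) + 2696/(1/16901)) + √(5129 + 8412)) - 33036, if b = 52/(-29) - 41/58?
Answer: 45526062 + √13541 ≈ 4.5526e+7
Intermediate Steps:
b = -5/2 (b = 52*(-1/29) - 41*1/58 = -52/29 - 41/58 = -5/2 ≈ -2.5000)
y(H) = -5/2
((14995/y(59) + 2696/(1/16901)) + √(5129 + 8412)) - 33036 = ((14995/(-5/2) + 2696/(1/16901)) + √(5129 + 8412)) - 33036 = ((14995*(-⅖) + 2696/(1/16901)) + √13541) - 33036 = ((-5998 + 2696*16901) + √13541) - 33036 = ((-5998 + 45565096) + √13541) - 33036 = (45559098 + √13541) - 33036 = 45526062 + √13541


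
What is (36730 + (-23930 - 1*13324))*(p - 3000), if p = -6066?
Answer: 4750584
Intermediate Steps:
(36730 + (-23930 - 1*13324))*(p - 3000) = (36730 + (-23930 - 1*13324))*(-6066 - 3000) = (36730 + (-23930 - 13324))*(-9066) = (36730 - 37254)*(-9066) = -524*(-9066) = 4750584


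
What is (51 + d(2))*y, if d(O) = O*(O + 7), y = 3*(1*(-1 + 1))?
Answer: 0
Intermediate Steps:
y = 0 (y = 3*(1*0) = 3*0 = 0)
d(O) = O*(7 + O)
(51 + d(2))*y = (51 + 2*(7 + 2))*0 = (51 + 2*9)*0 = (51 + 18)*0 = 69*0 = 0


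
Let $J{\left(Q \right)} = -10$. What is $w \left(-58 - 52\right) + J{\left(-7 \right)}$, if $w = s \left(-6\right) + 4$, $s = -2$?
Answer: $-1770$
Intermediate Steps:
$w = 16$ ($w = \left(-2\right) \left(-6\right) + 4 = 12 + 4 = 16$)
$w \left(-58 - 52\right) + J{\left(-7 \right)} = 16 \left(-58 - 52\right) - 10 = 16 \left(-110\right) - 10 = -1760 - 10 = -1770$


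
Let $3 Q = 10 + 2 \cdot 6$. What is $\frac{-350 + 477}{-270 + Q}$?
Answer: $- \frac{381}{788} \approx -0.4835$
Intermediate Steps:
$Q = \frac{22}{3}$ ($Q = \frac{10 + 2 \cdot 6}{3} = \frac{10 + 12}{3} = \frac{1}{3} \cdot 22 = \frac{22}{3} \approx 7.3333$)
$\frac{-350 + 477}{-270 + Q} = \frac{-350 + 477}{-270 + \frac{22}{3}} = \frac{127}{- \frac{788}{3}} = 127 \left(- \frac{3}{788}\right) = - \frac{381}{788}$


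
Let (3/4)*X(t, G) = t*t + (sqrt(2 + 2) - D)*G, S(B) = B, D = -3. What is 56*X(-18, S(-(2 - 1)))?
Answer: 71456/3 ≈ 23819.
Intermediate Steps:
X(t, G) = 4*t**2/3 + 20*G/3 (X(t, G) = 4*(t*t + (sqrt(2 + 2) - 1*(-3))*G)/3 = 4*(t**2 + (sqrt(4) + 3)*G)/3 = 4*(t**2 + (2 + 3)*G)/3 = 4*(t**2 + 5*G)/3 = 4*t**2/3 + 20*G/3)
56*X(-18, S(-(2 - 1))) = 56*((4/3)*(-18)**2 + 20*(-(2 - 1))/3) = 56*((4/3)*324 + 20*(-1*1)/3) = 56*(432 + (20/3)*(-1)) = 56*(432 - 20/3) = 56*(1276/3) = 71456/3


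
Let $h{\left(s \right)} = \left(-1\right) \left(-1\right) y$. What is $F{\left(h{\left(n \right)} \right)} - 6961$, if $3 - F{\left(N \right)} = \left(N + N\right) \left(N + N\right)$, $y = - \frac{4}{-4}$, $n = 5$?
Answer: $-6962$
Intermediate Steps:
$y = 1$ ($y = \left(-4\right) \left(- \frac{1}{4}\right) = 1$)
$h{\left(s \right)} = 1$ ($h{\left(s \right)} = \left(-1\right) \left(-1\right) 1 = 1 \cdot 1 = 1$)
$F{\left(N \right)} = 3 - 4 N^{2}$ ($F{\left(N \right)} = 3 - \left(N + N\right) \left(N + N\right) = 3 - 2 N 2 N = 3 - 4 N^{2}$)
$F{\left(h{\left(n \right)} \right)} - 6961 = \left(3 - 4 \cdot 1^{2}\right) - 6961 = \left(3 - 4\right) - 6961 = -1 - 6961 = -6962$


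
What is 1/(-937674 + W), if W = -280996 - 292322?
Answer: -1/1510992 ≈ -6.6182e-7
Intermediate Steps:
W = -573318
1/(-937674 + W) = 1/(-937674 - 573318) = 1/(-1510992) = -1/1510992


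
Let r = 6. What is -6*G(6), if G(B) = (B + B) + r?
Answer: -108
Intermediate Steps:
G(B) = 6 + 2*B (G(B) = (B + B) + 6 = 2*B + 6 = 6 + 2*B)
-6*G(6) = -6*(6 + 2*6) = -6*(6 + 12) = -6*18 = -108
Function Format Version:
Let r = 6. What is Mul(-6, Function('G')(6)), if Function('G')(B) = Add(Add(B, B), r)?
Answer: -108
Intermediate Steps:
Function('G')(B) = Add(6, Mul(2, B)) (Function('G')(B) = Add(Add(B, B), 6) = Add(Mul(2, B), 6) = Add(6, Mul(2, B)))
Mul(-6, Function('G')(6)) = Mul(-6, Add(6, Mul(2, 6))) = Mul(-6, Add(6, 12)) = Mul(-6, 18) = -108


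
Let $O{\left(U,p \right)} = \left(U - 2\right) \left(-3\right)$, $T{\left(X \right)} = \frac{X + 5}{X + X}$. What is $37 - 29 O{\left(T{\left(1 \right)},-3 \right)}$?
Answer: $124$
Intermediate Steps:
$T{\left(X \right)} = \frac{5 + X}{2 X}$
$O{\left(U,p \right)} = 6 - 3 U$ ($O{\left(U,p \right)} = \left(-2 + U\right) \left(-3\right) = 6 - 3 U$)
$37 - 29 O{\left(T{\left(1 \right)},-3 \right)} = 37 - 29 \left(6 - 3 \frac{5 + 1}{2 \cdot 1}\right) = 37 - 29 \left(6 - 3 \cdot \frac{1}{2} \cdot 1 \cdot 6\right) = 37 - 29 \left(6 - 9\right) = 37 - -87 = 37 + 87 = 124$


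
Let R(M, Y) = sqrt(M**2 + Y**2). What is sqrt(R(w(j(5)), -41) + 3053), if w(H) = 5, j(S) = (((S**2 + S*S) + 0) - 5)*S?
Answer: sqrt(3053 + sqrt(1706)) ≈ 55.626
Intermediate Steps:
j(S) = S*(-5 + 2*S**2) (j(S) = (((S**2 + S**2) + 0) - 5)*S = ((2*S**2 + 0) - 5)*S = (2*S**2 - 5)*S = (-5 + 2*S**2)*S = S*(-5 + 2*S**2))
sqrt(R(w(j(5)), -41) + 3053) = sqrt(sqrt(5**2 + (-41)**2) + 3053) = sqrt(sqrt(25 + 1681) + 3053) = sqrt(sqrt(1706) + 3053) = sqrt(3053 + sqrt(1706))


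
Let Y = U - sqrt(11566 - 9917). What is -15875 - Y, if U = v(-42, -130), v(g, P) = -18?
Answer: -15857 + sqrt(1649) ≈ -15816.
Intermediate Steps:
U = -18
Y = -18 - sqrt(1649) (Y = -18 - sqrt(11566 - 9917) = -18 - sqrt(1649) ≈ -58.608)
-15875 - Y = -15875 - (-18 - sqrt(1649)) = -15875 + (18 + sqrt(1649)) = -15857 + sqrt(1649)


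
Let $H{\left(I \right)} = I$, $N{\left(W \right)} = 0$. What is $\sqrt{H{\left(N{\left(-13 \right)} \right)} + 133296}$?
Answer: $4 \sqrt{8331} \approx 365.1$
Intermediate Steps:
$\sqrt{H{\left(N{\left(-13 \right)} \right)} + 133296} = \sqrt{0 + 133296} = \sqrt{133296} = 4 \sqrt{8331}$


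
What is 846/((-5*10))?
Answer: -423/25 ≈ -16.920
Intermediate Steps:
846/((-5*10)) = 846/(-50) = 846*(-1/50) = -423/25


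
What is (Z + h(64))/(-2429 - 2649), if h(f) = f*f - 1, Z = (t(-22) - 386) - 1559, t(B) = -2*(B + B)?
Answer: -1119/2539 ≈ -0.44072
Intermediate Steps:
t(B) = -4*B
Z = -1857 (Z = (-4*(-22) - 386) - 1559 = (88 - 386) - 1559 = -298 - 1559 = -1857)
h(f) = -1 + f² (h(f) = f² - 1 = -1 + f²)
(Z + h(64))/(-2429 - 2649) = (-1857 + (-1 + 64²))/(-2429 - 2649) = (-1857 + (-1 + 4096))/(-5078) = (-1857 + 4095)*(-1/5078) = 2238*(-1/5078) = -1119/2539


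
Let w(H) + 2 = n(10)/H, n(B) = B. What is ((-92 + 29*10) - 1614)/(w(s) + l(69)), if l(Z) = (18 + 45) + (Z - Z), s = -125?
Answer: -35400/1523 ≈ -23.244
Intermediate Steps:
l(Z) = 63 (l(Z) = 63 + 0 = 63)
w(H) = -2 + 10/H
((-92 + 29*10) - 1614)/(w(s) + l(69)) = ((-92 + 29*10) - 1614)/((-2 + 10/(-125)) + 63) = ((-92 + 290) - 1614)/((-2 + 10*(-1/125)) + 63) = (198 - 1614)/((-2 - 2/25) + 63) = -1416/(-52/25 + 63) = -1416/1523/25 = -1416*25/1523 = -35400/1523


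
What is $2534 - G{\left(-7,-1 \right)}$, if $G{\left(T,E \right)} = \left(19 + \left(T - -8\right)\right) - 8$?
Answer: $2522$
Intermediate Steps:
$G{\left(T,E \right)} = 19 + T$ ($G{\left(T,E \right)} = \left(19 + \left(T + 8\right)\right) - 8 = \left(19 + \left(8 + T\right)\right) - 8 = \left(27 + T\right) - 8 = 19 + T$)
$2534 - G{\left(-7,-1 \right)} = 2534 - \left(19 - 7\right) = 2534 - 12 = 2522$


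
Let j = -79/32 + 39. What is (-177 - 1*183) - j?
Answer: -12689/32 ≈ -396.53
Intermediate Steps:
j = 1169/32 (j = -79*1/32 + 39 = -79/32 + 39 = 1169/32 ≈ 36.531)
(-177 - 1*183) - j = (-177 - 1*183) - 1*1169/32 = (-177 - 183) - 1169/32 = -360 - 1169/32 = -12689/32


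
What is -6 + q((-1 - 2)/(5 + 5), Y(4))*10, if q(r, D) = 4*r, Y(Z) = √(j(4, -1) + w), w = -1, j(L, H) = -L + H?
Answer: -18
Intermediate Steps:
j(L, H) = H - L
Y(Z) = I*√6 (Y(Z) = √((-1 - 1*4) - 1) = √((-1 - 4) - 1) = √(-5 - 1) = √(-6) = I*√6)
-6 + q((-1 - 2)/(5 + 5), Y(4))*10 = -6 + (4*((-1 - 2)/(5 + 5)))*10 = -6 + (4*(-3/10))*10 = -6 - 6/5*10 = -6 - 12 = -18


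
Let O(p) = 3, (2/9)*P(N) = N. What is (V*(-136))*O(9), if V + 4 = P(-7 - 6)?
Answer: 25500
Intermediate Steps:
P(N) = 9*N/2
V = -125/2 (V = -4 + 9*(-7 - 6)/2 = -4 + (9/2)*(-13) = -4 - 117/2 = -125/2 ≈ -62.500)
(V*(-136))*O(9) = -125/2*(-136)*3 = 8500*3 = 25500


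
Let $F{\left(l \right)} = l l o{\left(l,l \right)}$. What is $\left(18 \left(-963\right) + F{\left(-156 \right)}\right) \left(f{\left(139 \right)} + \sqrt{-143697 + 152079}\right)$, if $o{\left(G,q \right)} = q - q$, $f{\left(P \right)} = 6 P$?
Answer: $-14456556 - 17334 \sqrt{8382} \approx -1.6044 \cdot 10^{7}$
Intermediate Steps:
$o{\left(G,q \right)} = 0$
$F{\left(l \right)} = 0$ ($F{\left(l \right)} = l l 0 = l^{2} \cdot 0 = 0$)
$\left(18 \left(-963\right) + F{\left(-156 \right)}\right) \left(f{\left(139 \right)} + \sqrt{-143697 + 152079}\right) = \left(18 \left(-963\right) + 0\right) \left(6 \cdot 139 + \sqrt{-143697 + 152079}\right) = \left(-17334 + 0\right) \left(834 + \sqrt{8382}\right) = - 17334 \left(834 + \sqrt{8382}\right) = -14456556 - 17334 \sqrt{8382}$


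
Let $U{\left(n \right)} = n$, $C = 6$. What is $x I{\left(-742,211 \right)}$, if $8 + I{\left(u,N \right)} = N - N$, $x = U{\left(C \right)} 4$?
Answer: $-192$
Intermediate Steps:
$x = 24$ ($x = 6 \cdot 4 = 24$)
$I{\left(u,N \right)} = -8$ ($I{\left(u,N \right)} = -8 + \left(N - N\right) = -8 + 0 = -8$)
$x I{\left(-742,211 \right)} = 24 \left(-8\right) = -192$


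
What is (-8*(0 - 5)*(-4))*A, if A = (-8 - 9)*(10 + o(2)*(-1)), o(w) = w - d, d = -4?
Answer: 10880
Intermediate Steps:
o(w) = 4 + w (o(w) = w - 1*(-4) = w + 4 = 4 + w)
A = -68 (A = (-8 - 9)*(10 + (4 + 2)*(-1)) = -17*(10 + 6*(-1)) = -17*(10 - 6) = -17*4 = -68)
(-8*(0 - 5)*(-4))*A = -8*(0 - 5)*(-4)*(-68) = -(-40)*(-4)*(-68) = -8*20*(-68) = -160*(-68) = 10880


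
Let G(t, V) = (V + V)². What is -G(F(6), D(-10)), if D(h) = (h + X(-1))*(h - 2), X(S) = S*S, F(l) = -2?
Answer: -46656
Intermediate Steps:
X(S) = S²
D(h) = (1 + h)*(-2 + h) (D(h) = (h + (-1)²)*(h - 2) = (h + 1)*(-2 + h) = (1 + h)*(-2 + h))
G(t, V) = 4*V² (G(t, V) = (2*V)² = 4*V²)
-G(F(6), D(-10)) = -4*(-2 + (-10)² - 1*(-10))² = -4*(-2 + 100 + 10)² = -4*108² = -4*11664 = -1*46656 = -46656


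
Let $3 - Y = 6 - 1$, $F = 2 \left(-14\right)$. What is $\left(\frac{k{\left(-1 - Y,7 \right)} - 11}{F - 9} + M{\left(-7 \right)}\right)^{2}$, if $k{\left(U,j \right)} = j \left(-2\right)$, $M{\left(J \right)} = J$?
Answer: $\frac{54756}{1369} \approx 39.997$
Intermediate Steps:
$F = -28$
$Y = -2$ ($Y = 3 - \left(6 - 1\right) = 3 - 5 = -2$)
$k{\left(U,j \right)} = - 2 j$
$\left(\frac{k{\left(-1 - Y,7 \right)} - 11}{F - 9} + M{\left(-7 \right)}\right)^{2} = \left(\frac{\left(-2\right) 7 - 11}{-28 - 9} - 7\right)^{2} = \left(\frac{-14 - 11}{-37} - 7\right)^{2} = \left(\left(-25\right) \left(- \frac{1}{37}\right) - 7\right)^{2} = \left(\frac{25}{37} - 7\right)^{2} = \left(- \frac{234}{37}\right)^{2} = \frac{54756}{1369}$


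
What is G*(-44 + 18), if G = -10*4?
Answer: 1040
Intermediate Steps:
G = -40
G*(-44 + 18) = -40*(-44 + 18) = -40*(-26) = 1040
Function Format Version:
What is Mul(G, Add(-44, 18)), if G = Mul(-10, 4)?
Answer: 1040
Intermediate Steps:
G = -40
Mul(G, Add(-44, 18)) = Mul(-40, Add(-44, 18)) = Mul(-40, -26) = 1040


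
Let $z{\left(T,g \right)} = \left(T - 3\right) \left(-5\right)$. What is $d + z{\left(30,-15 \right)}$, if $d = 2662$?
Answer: $2527$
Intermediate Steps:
$z{\left(T,g \right)} = 15 - 5 T$ ($z{\left(T,g \right)} = \left(-3 + T\right) \left(-5\right) = 15 - 5 T$)
$d + z{\left(30,-15 \right)} = 2662 + \left(15 - 150\right) = 2662 - 135 = 2527$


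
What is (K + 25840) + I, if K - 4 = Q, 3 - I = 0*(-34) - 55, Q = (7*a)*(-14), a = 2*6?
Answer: 24726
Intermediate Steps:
a = 12
Q = -1176 (Q = (7*12)*(-14) = 84*(-14) = -1176)
I = 58 (I = 3 - (0*(-34) - 55) = 3 - (0 - 55) = 3 - 1*(-55) = 3 + 55 = 58)
K = -1172 (K = 4 - 1176 = -1172)
(K + 25840) + I = (-1172 + 25840) + 58 = 24668 + 58 = 24726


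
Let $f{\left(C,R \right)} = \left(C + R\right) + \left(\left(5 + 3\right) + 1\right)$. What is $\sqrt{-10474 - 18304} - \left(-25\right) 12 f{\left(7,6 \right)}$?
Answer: $6600 + i \sqrt{28778} \approx 6600.0 + 169.64 i$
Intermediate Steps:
$f{\left(C,R \right)} = 9 + C + R$ ($f{\left(C,R \right)} = \left(C + R\right) + \left(8 + 1\right) = \left(C + R\right) + 9 = 9 + C + R$)
$\sqrt{-10474 - 18304} - \left(-25\right) 12 f{\left(7,6 \right)} = \sqrt{-10474 - 18304} - \left(-25\right) 12 \left(9 + 7 + 6\right) = \sqrt{-28778} - \left(-300\right) 22 = i \sqrt{28778} - -6600 = i \sqrt{28778} + 6600 = 6600 + i \sqrt{28778}$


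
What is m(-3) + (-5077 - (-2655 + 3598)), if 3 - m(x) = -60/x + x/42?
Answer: -84517/14 ≈ -6036.9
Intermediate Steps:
m(x) = 3 + 60/x - x/42 (m(x) = 3 - (-60/x + x/42) = 3 + (60/x - x/42) = 3 + 60/x - x/42)
m(-3) + (-5077 - (-2655 + 3598)) = (3 + 60/(-3) - 1/42*(-3)) + (-5077 - (-2655 + 3598)) = (3 + 60*(-⅓) + 1/14) + (-5077 - 1*943) = (3 - 20 + 1/14) + (-5077 - 943) = -237/14 - 6020 = -84517/14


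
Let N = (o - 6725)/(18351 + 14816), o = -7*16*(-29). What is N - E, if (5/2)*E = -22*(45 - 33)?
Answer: 17494791/165835 ≈ 105.50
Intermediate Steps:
o = 3248 (o = -112*(-29) = 3248)
E = -528/5 (E = 2*(-22*(45 - 33))/5 = 2*(-22*12)/5 = (⅖)*(-264) = -528/5 ≈ -105.60)
N = -3477/33167 (N = (3248 - 6725)/(18351 + 14816) = -3477/33167 ≈ -0.10483)
N - E = -3477/33167 - 1*(-528/5) = -3477/33167 + 528/5 = 17494791/165835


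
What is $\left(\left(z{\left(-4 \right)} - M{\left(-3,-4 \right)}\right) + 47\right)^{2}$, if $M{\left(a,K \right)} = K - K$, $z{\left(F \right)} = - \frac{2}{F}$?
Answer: $\frac{9025}{4} \approx 2256.3$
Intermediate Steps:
$M{\left(a,K \right)} = 0$
$\left(\left(z{\left(-4 \right)} - M{\left(-3,-4 \right)}\right) + 47\right)^{2} = \left(\left(- \frac{2}{-4} - 0\right) + 47\right)^{2} = \left(\left(\left(-2\right) \left(- \frac{1}{4}\right) + 0\right) + 47\right)^{2} = \left(\left(\frac{1}{2} + 0\right) + 47\right)^{2} = \left(\frac{1}{2} + 47\right)^{2} = \left(\frac{95}{2}\right)^{2} = \frac{9025}{4}$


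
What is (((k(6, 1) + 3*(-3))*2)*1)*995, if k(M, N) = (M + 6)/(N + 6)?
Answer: -101490/7 ≈ -14499.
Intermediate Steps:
k(M, N) = (6 + M)/(6 + N)
(((k(6, 1) + 3*(-3))*2)*1)*995 = ((((6 + 6)/(6 + 1) + 3*(-3))*2)*1)*995 = (((12/7 - 9)*2)*1)*995 = (-51/7*2*1)*995 = -102/7*1*995 = -102/7*995 = -101490/7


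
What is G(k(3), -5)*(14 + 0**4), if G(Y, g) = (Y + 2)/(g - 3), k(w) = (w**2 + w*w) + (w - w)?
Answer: -35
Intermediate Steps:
k(w) = 2*w**2 (k(w) = (w**2 + w**2) + 0 = 2*w**2 + 0 = 2*w**2)
G(Y, g) = (2 + Y)/(-3 + g)
G(k(3), -5)*(14 + 0**4) = ((2 + 2*3**2)/(-3 - 5))*(14 + 0**4) = ((2 + 2*9)/(-8))*(14 + 0) = -(2 + 18)/8*14 = -1/8*20*14 = -5/2*14 = -35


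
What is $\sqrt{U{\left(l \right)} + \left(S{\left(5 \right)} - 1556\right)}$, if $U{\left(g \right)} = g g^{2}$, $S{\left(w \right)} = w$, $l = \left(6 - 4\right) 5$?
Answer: $i \sqrt{551} \approx 23.473 i$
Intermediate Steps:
$l = 10$ ($l = 2 \cdot 5 = 10$)
$U{\left(g \right)} = g^{3}$
$\sqrt{U{\left(l \right)} + \left(S{\left(5 \right)} - 1556\right)} = \sqrt{10^{3} + \left(5 - 1556\right)} = \sqrt{1000 - 1551} = \sqrt{-551} = i \sqrt{551}$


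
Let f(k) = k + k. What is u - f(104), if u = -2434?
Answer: -2642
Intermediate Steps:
f(k) = 2*k
u - f(104) = -2434 - 2*104 = -2434 - 1*208 = -2434 - 208 = -2642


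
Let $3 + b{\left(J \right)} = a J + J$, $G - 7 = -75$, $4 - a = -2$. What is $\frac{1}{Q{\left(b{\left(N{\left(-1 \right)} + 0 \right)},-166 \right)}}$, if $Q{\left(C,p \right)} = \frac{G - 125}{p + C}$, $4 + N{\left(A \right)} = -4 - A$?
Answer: $\frac{218}{193} \approx 1.1295$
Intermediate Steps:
$N{\left(A \right)} = -8 - A$ ($N{\left(A \right)} = -4 - \left(4 + A\right) = -8 - A$)
$a = 6$ ($a = 4 - -2 = 4 + 2 = 6$)
$G = -68$ ($G = 7 - 75 = -68$)
$b{\left(J \right)} = -3 + 7 J$ ($b{\left(J \right)} = -3 + \left(6 J + J\right) = -3 + 7 J$)
$Q{\left(C,p \right)} = - \frac{193}{C + p}$ ($Q{\left(C,p \right)} = \frac{-68 - 125}{p + C} = - \frac{193}{C + p}$)
$\frac{1}{Q{\left(b{\left(N{\left(-1 \right)} + 0 \right)},-166 \right)}} = \frac{1}{\left(-193\right) \frac{1}{\left(-3 + 7 \left(\left(-8 - -1\right) + 0\right)\right) - 166}} = \frac{1}{\left(-193\right) \frac{1}{\left(-3 + 7 \left(\left(-8 + 1\right) + 0\right)\right) - 166}} = \frac{1}{\left(-193\right) \frac{1}{\left(-3 + 7 \left(-7 + 0\right)\right) - 166}} = \frac{1}{\left(-193\right) \frac{1}{\left(-3 + 7 \left(-7\right)\right) - 166}} = \frac{1}{\left(-193\right) \frac{1}{\left(-3 - 49\right) - 166}} = \frac{1}{\left(-193\right) \frac{1}{-52 - 166}} = \frac{1}{\left(-193\right) \frac{1}{-218}} = \frac{1}{\left(-193\right) \left(- \frac{1}{218}\right)} = \frac{1}{\frac{193}{218}} = \frac{218}{193}$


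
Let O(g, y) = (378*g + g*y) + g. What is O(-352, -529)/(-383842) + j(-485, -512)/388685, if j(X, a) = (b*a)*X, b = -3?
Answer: -30646950432/14919362777 ≈ -2.0542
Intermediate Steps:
O(g, y) = 379*g + g*y
j(X, a) = -3*X*a (j(X, a) = (-3*a)*X = -3*X*a)
O(-352, -529)/(-383842) + j(-485, -512)/388685 = -352*(379 - 529)/(-383842) - 3*(-485)*(-512)/388685 = -352*(-150)*(-1/383842) - 744960*1/388685 = 52800*(-1/383842) - 148992/77737 = -26400/191921 - 148992/77737 = -30646950432/14919362777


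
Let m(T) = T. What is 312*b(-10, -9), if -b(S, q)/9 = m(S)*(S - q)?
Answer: -28080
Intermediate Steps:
b(S, q) = -9*S*(S - q)
312*b(-10, -9) = 312*(9*(-10)*(-9 - 1*(-10))) = 312*(9*(-10)*(-9 + 10)) = 312*(9*(-10)*1) = 312*(-90) = -28080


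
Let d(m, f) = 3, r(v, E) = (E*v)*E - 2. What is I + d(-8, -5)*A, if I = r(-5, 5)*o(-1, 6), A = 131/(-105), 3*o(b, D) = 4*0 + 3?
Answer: -4576/35 ≈ -130.74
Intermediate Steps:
r(v, E) = -2 + v*E² (r(v, E) = v*E² - 2 = -2 + v*E²)
o(b, D) = 1 (o(b, D) = (4*0 + 3)/3 = (0 + 3)/3 = (⅓)*3 = 1)
A = -131/105 (A = 131*(-1/105) = -131/105 ≈ -1.2476)
I = -127 (I = (-2 - 5*5²)*1 = (-2 - 5*25)*1 = (-2 - 125)*1 = -127*1 = -127)
I + d(-8, -5)*A = -127 + 3*(-131/105) = -127 - 131/35 = -4576/35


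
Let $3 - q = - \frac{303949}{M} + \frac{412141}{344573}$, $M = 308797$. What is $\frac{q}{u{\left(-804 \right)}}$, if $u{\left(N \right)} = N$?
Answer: $- \frac{296674040443}{85548099379524} \approx -0.0034679$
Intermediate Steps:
$q = \frac{296674040443}{106403108681}$ ($q = 3 - \left(- \frac{303949}{308797} + \frac{412141}{344573}\right) = 3 - \frac{22535285600}{106403108681} = \frac{296674040443}{106403108681} \approx 2.7882$)
$\frac{q}{u{\left(-804 \right)}} = \frac{296674040443}{106403108681 \left(-804\right)} = \frac{296674040443}{106403108681} \left(- \frac{1}{804}\right) = - \frac{296674040443}{85548099379524}$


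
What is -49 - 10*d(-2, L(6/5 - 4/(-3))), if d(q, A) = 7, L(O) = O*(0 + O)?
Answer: -119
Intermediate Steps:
L(O) = O**2 (L(O) = O*O = O**2)
-49 - 10*d(-2, L(6/5 - 4/(-3))) = -49 - 10*7 = -49 - 70 = -119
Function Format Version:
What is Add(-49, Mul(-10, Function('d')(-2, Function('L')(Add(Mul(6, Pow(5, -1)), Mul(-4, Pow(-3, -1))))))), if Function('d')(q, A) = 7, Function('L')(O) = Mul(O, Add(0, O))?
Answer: -119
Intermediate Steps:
Function('L')(O) = Pow(O, 2) (Function('L')(O) = Mul(O, O) = Pow(O, 2))
Add(-49, Mul(-10, Function('d')(-2, Function('L')(Add(Mul(6, Pow(5, -1)), Mul(-4, Pow(-3, -1))))))) = Add(-49, Mul(-10, 7)) = Add(-49, -70) = -119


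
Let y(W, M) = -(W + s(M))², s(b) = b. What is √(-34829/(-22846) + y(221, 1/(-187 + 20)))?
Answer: 5*I*√28435491161142106/3815282 ≈ 220.99*I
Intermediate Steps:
y(W, M) = -(M + W)² (y(W, M) = -(W + M)² = -(M + W)²)
√(-34829/(-22846) + y(221, 1/(-187 + 20))) = √(-34829/(-22846) - (1/(-187 + 20) + 221)²) = √(-34829*(-1/22846) - (1/(-167) + 221)²) = √(34829/22846 - (-1/167 + 221)²) = √(34829/22846 - (36906/167)²) = √(34829/22846 - 1*1362052836/27889) = √(34829/22846 - 1362052836/27889) = √(-31116487745275/637152094) = 5*I*√28435491161142106/3815282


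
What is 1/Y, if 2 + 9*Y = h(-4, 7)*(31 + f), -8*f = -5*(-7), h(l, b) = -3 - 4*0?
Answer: -72/655 ≈ -0.10992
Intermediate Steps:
h(l, b) = -3 (h(l, b) = -3 + 0 = -3)
f = -35/8 (f = -(-5)*(-7)/8 = -⅛*35 = -35/8 ≈ -4.3750)
Y = -655/72 (Y = -2/9 + (-3*(31 - 35/8))/9 = -2/9 + (-3*213/8)/9 = -2/9 + (⅑)*(-639/8) = -2/9 - 71/8 = -655/72 ≈ -9.0972)
1/Y = 1/(-655/72) = -72/655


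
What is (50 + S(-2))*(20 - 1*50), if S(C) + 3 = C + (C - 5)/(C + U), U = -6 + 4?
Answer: -2805/2 ≈ -1402.5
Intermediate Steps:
U = -2
S(C) = -3 + C + (-5 + C)/(-2 + C) (S(C) = -3 + (C + (C - 5)/(C - 2)) = -3 + (C + (-5 + C)/(-2 + C)) = -3 + C + (-5 + C)/(-2 + C))
(50 + S(-2))*(20 - 1*50) = (50 + (1 + (-2)² - 4*(-2))/(-2 - 2))*(20 - 1*50) = (50 + (1 + 4 + 8)/(-4))*(20 - 50) = (50 - ¼*13)*(-30) = (50 - 13/4)*(-30) = (187/4)*(-30) = -2805/2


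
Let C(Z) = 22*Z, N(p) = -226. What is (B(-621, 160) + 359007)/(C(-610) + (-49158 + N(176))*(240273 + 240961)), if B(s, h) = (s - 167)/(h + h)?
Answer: -28720363/1901221862080 ≈ -1.5106e-5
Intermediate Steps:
B(s, h) = (-167 + s)/(2*h) (B(s, h) = (-167 + s)/((2*h)) = (-167 + s)*(1/(2*h)) = (-167 + s)/(2*h))
(B(-621, 160) + 359007)/(C(-610) + (-49158 + N(176))*(240273 + 240961)) = ((1/2)*(-167 - 621)/160 + 359007)/(22*(-610) + (-49158 - 226)*(240273 + 240961)) = ((1/2)*(1/160)*(-788) + 359007)/(-13420 - 49384*481234) = (-197/80 + 359007)/(-13420 - 23765259856) = (28720363/80)/(-23765273276) = (28720363/80)*(-1/23765273276) = -28720363/1901221862080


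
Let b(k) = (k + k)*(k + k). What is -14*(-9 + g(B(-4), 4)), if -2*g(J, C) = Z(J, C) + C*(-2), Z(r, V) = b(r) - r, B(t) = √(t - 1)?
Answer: -70 - 7*I*√5 ≈ -70.0 - 15.652*I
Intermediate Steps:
b(k) = 4*k² (b(k) = (2*k)*(2*k) = 4*k²)
B(t) = √(-1 + t)
Z(r, V) = -r + 4*r² (Z(r, V) = 4*r² - r = -r + 4*r²)
g(J, C) = C - J*(-1 + 4*J)/2 (g(J, C) = -(J*(-1 + 4*J) + C*(-2))/2 = -(J*(-1 + 4*J) - 2*C)/2 = -(-2*C + J*(-1 + 4*J))/2 = C - J*(-1 + 4*J)/2)
-14*(-9 + g(B(-4), 4)) = -14*(-9 + (4 + √(-1 - 4)/2 - 2*(√(-1 - 4))²)) = -14*(-9 + (4 + √(-5)/2 - 2*(√(-5))²)) = -14*(-9 + (4 + (I*√5)/2 - 2*(I*√5)²)) = -14*(-9 + (4 + I*√5/2 - 2*(-5))) = -14*(-9 + (4 + I*√5/2 + 10)) = -14*(-9 + (14 + I*√5/2)) = -14*(5 + I*√5/2) = -70 - 7*I*√5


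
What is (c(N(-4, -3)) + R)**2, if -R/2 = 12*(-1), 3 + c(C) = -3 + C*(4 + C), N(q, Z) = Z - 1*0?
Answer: 225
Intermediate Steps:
N(q, Z) = Z (N(q, Z) = Z + 0 = Z)
c(C) = -6 + C*(4 + C) (c(C) = -3 + (-3 + C*(4 + C)) = -6 + C*(4 + C))
R = 24 (R = -24*(-1) = -2*(-12) = 24)
(c(N(-4, -3)) + R)**2 = ((-6 + (-3)**2 + 4*(-3)) + 24)**2 = ((-6 + 9 - 12) + 24)**2 = (-9 + 24)**2 = 15**2 = 225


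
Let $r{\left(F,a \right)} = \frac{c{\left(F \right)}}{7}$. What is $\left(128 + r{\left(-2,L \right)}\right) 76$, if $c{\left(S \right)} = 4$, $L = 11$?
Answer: $\frac{68400}{7} \approx 9771.4$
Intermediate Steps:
$r{\left(F,a \right)} = \frac{4}{7}$
$\left(128 + r{\left(-2,L \right)}\right) 76 = \left(128 + \frac{4}{7}\right) 76 = \frac{900}{7} \cdot 76 = \frac{68400}{7}$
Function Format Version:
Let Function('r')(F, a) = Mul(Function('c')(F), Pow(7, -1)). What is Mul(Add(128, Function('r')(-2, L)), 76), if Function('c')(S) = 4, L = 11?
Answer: Rational(68400, 7) ≈ 9771.4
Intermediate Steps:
Function('r')(F, a) = Rational(4, 7) (Function('r')(F, a) = Mul(4, Pow(7, -1)) = Mul(4, Rational(1, 7)) = Rational(4, 7))
Mul(Add(128, Function('r')(-2, L)), 76) = Mul(Add(128, Rational(4, 7)), 76) = Mul(Rational(900, 7), 76) = Rational(68400, 7)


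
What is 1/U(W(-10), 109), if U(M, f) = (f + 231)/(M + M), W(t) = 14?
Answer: 7/85 ≈ 0.082353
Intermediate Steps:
U(M, f) = (231 + f)/(2*M) (U(M, f) = (231 + f)/((2*M)) = (231 + f)*(1/(2*M)) = (231 + f)/(2*M))
1/U(W(-10), 109) = 1/((1/2)*(231 + 109)/14) = 1/((1/2)*(1/14)*340) = 1/(85/7) = 7/85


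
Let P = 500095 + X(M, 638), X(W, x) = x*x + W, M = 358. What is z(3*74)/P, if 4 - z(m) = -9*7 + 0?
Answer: 67/907497 ≈ 7.3829e-5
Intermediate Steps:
X(W, x) = W + x**2 (X(W, x) = x**2 + W = W + x**2)
P = 907497 (P = 500095 + (358 + 638**2) = 500095 + (358 + 407044) = 500095 + 407402 = 907497)
z(m) = 67 (z(m) = 4 - (-9*7 + 0) = 4 - (-63 + 0) = 4 - 1*(-63) = 4 + 63 = 67)
z(3*74)/P = 67/907497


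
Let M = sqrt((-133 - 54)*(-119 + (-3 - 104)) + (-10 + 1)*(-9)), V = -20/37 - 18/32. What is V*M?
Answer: -653*sqrt(42343)/592 ≈ -226.98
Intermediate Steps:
V = -653/592 (V = -20*1/37 - 18*1/32 = -20/37 - 9/16 = -653/592 ≈ -1.1030)
M = sqrt(42343) (M = sqrt(-187*(-119 - 107) - 9*(-9)) = sqrt(-187*(-226) + 81) = sqrt(42262 + 81) = sqrt(42343) ≈ 205.77)
V*M = -653*sqrt(42343)/592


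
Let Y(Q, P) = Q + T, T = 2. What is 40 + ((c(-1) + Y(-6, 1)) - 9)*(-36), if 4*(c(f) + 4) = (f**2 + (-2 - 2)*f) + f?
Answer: 616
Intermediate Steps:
Y(Q, P) = 2 + Q (Y(Q, P) = Q + 2 = 2 + Q)
c(f) = -4 - 3*f/4 + f**2/4 (c(f) = -4 + ((f**2 + (-2 - 2)*f) + f)/4 = -4 + ((f**2 - 4*f) + f)/4 = -4 + (f**2 - 3*f)/4 = -4 + (-3*f/4 + f**2/4) = -4 - 3*f/4 + f**2/4)
40 + ((c(-1) + Y(-6, 1)) - 9)*(-36) = 40 + (((-4 - 3/4*(-1) + (1/4)*(-1)**2) + (2 - 6)) - 9)*(-36) = 40 + (((-4 + 3/4 + (1/4)*1) - 4) - 9)*(-36) = 40 + (((-4 + 3/4 + 1/4) - 4) - 9)*(-36) = 40 + ((-3 - 4) - 9)*(-36) = 40 + (-7 - 9)*(-36) = 40 - 16*(-36) = 40 + 576 = 616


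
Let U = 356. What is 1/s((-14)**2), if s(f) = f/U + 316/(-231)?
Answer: -20559/16805 ≈ -1.2234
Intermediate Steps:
s(f) = -316/231 + f/356 (s(f) = f/356 + 316/(-231) = f*(1/356) + 316*(-1/231) = f/356 - 316/231 = -316/231 + f/356)
1/s((-14)**2) = 1/(-316/231 + (1/356)*(-14)**2) = 1/(-316/231 + (1/356)*196) = 1/(-316/231 + 49/89) = 1/(-16805/20559) = -20559/16805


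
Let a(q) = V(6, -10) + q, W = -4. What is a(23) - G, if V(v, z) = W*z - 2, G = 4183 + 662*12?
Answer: -12066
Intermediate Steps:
G = 12127 (G = 4183 + 7944 = 12127)
V(v, z) = -2 - 4*z (V(v, z) = -4*z - 2 = -2 - 4*z)
a(q) = 38 + q (a(q) = (-2 - 4*(-10)) + q = (-2 + 40) + q = 38 + q)
a(23) - G = (38 + 23) - 1*12127 = 61 - 12127 = -12066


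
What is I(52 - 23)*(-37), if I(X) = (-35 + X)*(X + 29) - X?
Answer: 13949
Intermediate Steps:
I(X) = -X + (-35 + X)*(29 + X) (I(X) = (-35 + X)*(29 + X) - X = -X + (-35 + X)*(29 + X))
I(52 - 23)*(-37) = (-1015 + (52 - 23)² - 7*(52 - 23))*(-37) = (-1015 + 29² - 7*29)*(-37) = (-1015 + 841 - 203)*(-37) = -377*(-37) = 13949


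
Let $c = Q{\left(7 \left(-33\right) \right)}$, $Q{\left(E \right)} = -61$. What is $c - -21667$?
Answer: $21606$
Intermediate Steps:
$c = -61$
$c - -21667 = -61 - -21667 = -61 + 21667 = 21606$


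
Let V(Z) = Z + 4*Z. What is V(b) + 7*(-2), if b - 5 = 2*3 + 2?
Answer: 51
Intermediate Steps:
b = 13 (b = 5 + (2*3 + 2) = 5 + (6 + 2) = 5 + 8 = 13)
V(Z) = 5*Z
V(b) + 7*(-2) = 5*13 + 7*(-2) = 65 - 14 = 51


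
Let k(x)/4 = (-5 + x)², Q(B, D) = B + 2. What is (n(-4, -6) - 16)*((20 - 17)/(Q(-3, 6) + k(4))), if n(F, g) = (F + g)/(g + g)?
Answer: -91/6 ≈ -15.167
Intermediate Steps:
Q(B, D) = 2 + B
n(F, g) = (F + g)/(2*g) (n(F, g) = (F + g)/((2*g)) = (F + g)*(1/(2*g)) = (F + g)/(2*g))
k(x) = 4*(-5 + x)²
(n(-4, -6) - 16)*((20 - 17)/(Q(-3, 6) + k(4))) = ((½)*(-4 - 6)/(-6) - 16)*((20 - 17)/((2 - 3) + 4*(-5 + 4)²)) = ((½)*(-⅙)*(-10) - 16)*(3/(-1 + 4*(-1)²)) = (⅚ - 16)*(3/(-1 + 4*1)) = -91/(2*(-1 + 4)) = -91/(2*3) = -91/6*1 = -91/6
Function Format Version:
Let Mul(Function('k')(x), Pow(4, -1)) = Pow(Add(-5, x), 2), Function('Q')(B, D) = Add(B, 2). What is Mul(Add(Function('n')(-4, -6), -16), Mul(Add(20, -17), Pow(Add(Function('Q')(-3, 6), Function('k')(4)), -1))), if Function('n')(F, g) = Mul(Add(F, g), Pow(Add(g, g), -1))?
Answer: Rational(-91, 6) ≈ -15.167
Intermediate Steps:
Function('Q')(B, D) = Add(2, B)
Function('n')(F, g) = Mul(Rational(1, 2), Pow(g, -1), Add(F, g)) (Function('n')(F, g) = Mul(Add(F, g), Pow(Mul(2, g), -1)) = Mul(Add(F, g), Mul(Rational(1, 2), Pow(g, -1))) = Mul(Rational(1, 2), Pow(g, -1), Add(F, g)))
Function('k')(x) = Mul(4, Pow(Add(-5, x), 2))
Mul(Add(Function('n')(-4, -6), -16), Mul(Add(20, -17), Pow(Add(Function('Q')(-3, 6), Function('k')(4)), -1))) = Mul(Add(Mul(Rational(1, 2), Pow(-6, -1), Add(-4, -6)), -16), Mul(Add(20, -17), Pow(Add(Add(2, -3), Mul(4, Pow(Add(-5, 4), 2))), -1))) = Mul(Add(Mul(Rational(1, 2), Rational(-1, 6), -10), -16), Mul(3, Pow(Add(-1, Mul(4, Pow(-1, 2))), -1))) = Mul(Add(Rational(5, 6), -16), Mul(3, Pow(Add(-1, Mul(4, 1)), -1))) = Mul(Rational(-91, 6), Mul(3, Pow(Add(-1, 4), -1))) = Mul(Rational(-91, 6), Mul(3, Pow(3, -1))) = Mul(Rational(-91, 6), Mul(3, Rational(1, 3))) = Mul(Rational(-91, 6), 1) = Rational(-91, 6)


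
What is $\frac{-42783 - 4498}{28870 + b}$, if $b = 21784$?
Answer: $- \frac{47281}{50654} \approx -0.93341$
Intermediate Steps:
$\frac{-42783 - 4498}{28870 + b} = \frac{-42783 - 4498}{28870 + 21784} = - \frac{47281}{50654}$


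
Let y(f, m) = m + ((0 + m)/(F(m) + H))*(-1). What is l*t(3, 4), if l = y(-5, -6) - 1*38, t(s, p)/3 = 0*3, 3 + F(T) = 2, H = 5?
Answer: 0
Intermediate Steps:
F(T) = -1 (F(T) = -3 + 2 = -1)
t(s, p) = 0 (t(s, p) = 3*(0*3) = 3*0 = 0)
y(f, m) = 3*m/4 (y(f, m) = m + ((0 + m)/(-1 + 5))*(-1) = m + (m/4)*(-1) = m - m/4 = 3*m/4)
l = -85/2 (l = (¾)*(-6) - 1*38 = -9/2 - 38 = -85/2 ≈ -42.500)
l*t(3, 4) = -85/2*0 = 0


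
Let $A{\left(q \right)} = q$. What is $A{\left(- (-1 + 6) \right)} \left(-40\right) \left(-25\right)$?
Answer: $-5000$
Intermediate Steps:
$A{\left(- (-1 + 6) \right)} \left(-40\right) \left(-25\right) = - (-1 + 6) \left(-40\right) \left(-25\right) = \left(-1\right) 5 \left(-40\right) \left(-25\right) = \left(-5\right) \left(-40\right) \left(-25\right) = 200 \left(-25\right) = -5000$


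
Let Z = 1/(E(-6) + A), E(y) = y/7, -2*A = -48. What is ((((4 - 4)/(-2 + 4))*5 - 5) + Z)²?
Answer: 644809/26244 ≈ 24.570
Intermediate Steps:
A = 24 (A = -½*(-48) = 24)
E(y) = y/7 (E(y) = y*(⅐) = y/7)
Z = 7/162 (Z = 1/((⅐)*(-6) + 24) = 1/(-6/7 + 24) = 1/(162/7) = 7/162 ≈ 0.043210)
((((4 - 4)/(-2 + 4))*5 - 5) + Z)² = ((((4 - 4)/(-2 + 4))*5 - 5) + 7/162)² = (((0/2)*5 - 5) + 7/162)² = (((0*(½))*5 - 5) + 7/162)² = ((0*5 - 5) + 7/162)² = ((0 - 5) + 7/162)² = (-5 + 7/162)² = (-803/162)² = 644809/26244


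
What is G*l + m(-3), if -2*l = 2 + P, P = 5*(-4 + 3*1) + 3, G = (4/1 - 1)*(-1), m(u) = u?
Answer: -3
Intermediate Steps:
G = -3 (G = (4*1 - 1)*(-1) = (4 - 1)*(-1) = 3*(-1) = -3)
P = -2 (P = 5*(-4 + 3) + 3 = 5*(-1) + 3 = -5 + 3 = -2)
l = 0 (l = -(2 - 2)/2 = -½*0 = 0)
G*l + m(-3) = -3*0 - 3 = 0 - 3 = -3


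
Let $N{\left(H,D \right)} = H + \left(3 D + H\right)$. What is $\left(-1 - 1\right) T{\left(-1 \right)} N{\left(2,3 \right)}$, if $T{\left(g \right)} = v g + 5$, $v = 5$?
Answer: $0$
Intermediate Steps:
$N{\left(H,D \right)} = 2 H + 3 D$ ($N{\left(H,D \right)} = H + \left(H + 3 D\right) = 2 H + 3 D$)
$T{\left(g \right)} = 5 + 5 g$ ($T{\left(g \right)} = 5 g + 5 = 5 + 5 g$)
$\left(-1 - 1\right) T{\left(-1 \right)} N{\left(2,3 \right)} = \left(-1 - 1\right) \left(5 + 5 \left(-1\right)\right) \left(2 \cdot 2 + 3 \cdot 3\right) = - 2 \left(5 - 5\right) \left(4 + 9\right) = \left(-2\right) 0 \cdot 13 = 0 \cdot 13 = 0$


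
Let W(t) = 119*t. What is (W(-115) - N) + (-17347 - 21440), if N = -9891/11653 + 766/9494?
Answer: -2902540167874/55316791 ≈ -52471.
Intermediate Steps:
N = -42489478/55316791 (N = -9891*1/11653 + 766*(1/9494) = -9891/11653 + 383/4747 = -42489478/55316791 ≈ -0.76811)
(W(-115) - N) + (-17347 - 21440) = (119*(-115) - 1*(-42489478/55316791)) + (-17347 - 21440) = (-13685 + 42489478/55316791) - 38787 = -756967795357/55316791 - 38787 = -2902540167874/55316791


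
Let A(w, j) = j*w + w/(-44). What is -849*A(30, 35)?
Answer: -19599165/22 ≈ -8.9087e+5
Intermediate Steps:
A(w, j) = -w/44 + j*w (A(w, j) = j*w + w*(-1/44) = j*w - w/44 = -w/44 + j*w)
-849*A(30, 35) = -25470*(-1/44 + 35) = -25470*1539/44 = -849*23085/22 = -19599165/22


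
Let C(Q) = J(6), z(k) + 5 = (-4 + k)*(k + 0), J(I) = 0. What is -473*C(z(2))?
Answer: 0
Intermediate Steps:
z(k) = -5 + k*(-4 + k) (z(k) = -5 + (-4 + k)*(k + 0) = -5 + (-4 + k)*k = -5 + k*(-4 + k))
C(Q) = 0
-473*C(z(2)) = -473*0 = 0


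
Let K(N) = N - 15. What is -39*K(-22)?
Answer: 1443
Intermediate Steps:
K(N) = -15 + N
-39*K(-22) = -39*(-15 - 22) = -39*(-37) = 1443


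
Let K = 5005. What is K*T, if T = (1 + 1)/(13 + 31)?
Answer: 455/2 ≈ 227.50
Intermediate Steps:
T = 1/22 (T = 2/44 = 2*(1/44) = 1/22 ≈ 0.045455)
K*T = 5005*(1/22) = 455/2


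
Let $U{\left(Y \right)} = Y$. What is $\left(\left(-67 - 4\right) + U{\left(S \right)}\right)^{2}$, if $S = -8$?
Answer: $6241$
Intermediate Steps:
$\left(\left(-67 - 4\right) + U{\left(S \right)}\right)^{2} = \left(\left(-67 - 4\right) - 8\right)^{2} = \left(-71 - 8\right)^{2} = \left(-79\right)^{2} = 6241$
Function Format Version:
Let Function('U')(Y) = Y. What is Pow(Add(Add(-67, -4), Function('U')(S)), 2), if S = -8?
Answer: 6241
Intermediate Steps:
Pow(Add(Add(-67, -4), Function('U')(S)), 2) = Pow(Add(Add(-67, -4), -8), 2) = Pow(Add(-71, -8), 2) = Pow(-79, 2) = 6241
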